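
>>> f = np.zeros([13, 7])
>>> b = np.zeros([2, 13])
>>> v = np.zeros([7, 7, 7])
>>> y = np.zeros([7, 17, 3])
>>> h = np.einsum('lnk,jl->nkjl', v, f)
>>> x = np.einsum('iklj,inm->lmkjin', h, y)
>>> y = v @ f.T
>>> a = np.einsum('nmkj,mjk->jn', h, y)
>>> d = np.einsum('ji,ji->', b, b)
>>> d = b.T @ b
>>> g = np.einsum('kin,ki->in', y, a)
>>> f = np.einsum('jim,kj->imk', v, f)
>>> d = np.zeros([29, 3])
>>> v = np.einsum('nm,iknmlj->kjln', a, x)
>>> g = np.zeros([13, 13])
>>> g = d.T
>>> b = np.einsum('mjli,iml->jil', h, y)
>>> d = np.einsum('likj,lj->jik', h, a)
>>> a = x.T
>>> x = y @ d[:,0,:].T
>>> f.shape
(7, 7, 13)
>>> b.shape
(7, 7, 13)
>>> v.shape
(3, 17, 7, 7)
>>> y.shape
(7, 7, 13)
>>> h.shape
(7, 7, 13, 7)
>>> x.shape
(7, 7, 7)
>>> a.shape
(17, 7, 7, 7, 3, 13)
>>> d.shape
(7, 7, 13)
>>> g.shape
(3, 29)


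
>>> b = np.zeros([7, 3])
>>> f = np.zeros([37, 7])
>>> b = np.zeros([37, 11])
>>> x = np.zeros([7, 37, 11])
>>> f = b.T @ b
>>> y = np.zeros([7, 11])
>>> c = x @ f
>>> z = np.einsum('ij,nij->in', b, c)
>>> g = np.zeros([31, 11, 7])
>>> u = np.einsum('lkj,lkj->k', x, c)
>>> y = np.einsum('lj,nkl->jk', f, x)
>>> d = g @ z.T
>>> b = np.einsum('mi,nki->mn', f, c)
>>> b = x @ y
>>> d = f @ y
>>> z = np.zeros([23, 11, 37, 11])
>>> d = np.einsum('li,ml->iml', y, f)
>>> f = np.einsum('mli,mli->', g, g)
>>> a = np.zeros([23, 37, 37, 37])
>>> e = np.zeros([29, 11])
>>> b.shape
(7, 37, 37)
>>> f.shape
()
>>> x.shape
(7, 37, 11)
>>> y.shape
(11, 37)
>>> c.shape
(7, 37, 11)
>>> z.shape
(23, 11, 37, 11)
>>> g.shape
(31, 11, 7)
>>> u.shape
(37,)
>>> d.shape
(37, 11, 11)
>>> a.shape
(23, 37, 37, 37)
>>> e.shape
(29, 11)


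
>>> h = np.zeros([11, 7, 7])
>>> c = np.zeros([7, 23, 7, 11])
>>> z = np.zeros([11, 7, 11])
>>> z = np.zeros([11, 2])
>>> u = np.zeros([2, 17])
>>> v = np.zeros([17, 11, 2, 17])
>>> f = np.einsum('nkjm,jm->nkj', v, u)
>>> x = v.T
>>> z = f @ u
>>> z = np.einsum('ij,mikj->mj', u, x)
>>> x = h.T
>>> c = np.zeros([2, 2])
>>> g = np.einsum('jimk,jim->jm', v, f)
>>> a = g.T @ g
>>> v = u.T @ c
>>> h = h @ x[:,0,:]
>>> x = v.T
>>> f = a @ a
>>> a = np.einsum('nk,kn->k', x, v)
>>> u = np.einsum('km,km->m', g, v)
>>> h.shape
(11, 7, 11)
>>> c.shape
(2, 2)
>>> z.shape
(17, 17)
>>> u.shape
(2,)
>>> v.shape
(17, 2)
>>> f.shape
(2, 2)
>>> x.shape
(2, 17)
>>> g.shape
(17, 2)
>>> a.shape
(17,)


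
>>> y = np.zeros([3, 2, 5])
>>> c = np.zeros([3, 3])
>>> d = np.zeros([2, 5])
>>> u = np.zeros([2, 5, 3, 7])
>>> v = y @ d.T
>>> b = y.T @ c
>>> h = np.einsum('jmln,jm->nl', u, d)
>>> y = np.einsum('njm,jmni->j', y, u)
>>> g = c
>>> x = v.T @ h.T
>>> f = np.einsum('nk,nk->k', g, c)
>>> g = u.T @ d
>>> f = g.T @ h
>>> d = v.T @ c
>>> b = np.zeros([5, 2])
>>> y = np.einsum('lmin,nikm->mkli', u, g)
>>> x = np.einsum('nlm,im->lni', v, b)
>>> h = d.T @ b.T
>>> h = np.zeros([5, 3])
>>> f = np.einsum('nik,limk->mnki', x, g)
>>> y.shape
(5, 5, 2, 3)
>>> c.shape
(3, 3)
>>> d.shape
(2, 2, 3)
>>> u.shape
(2, 5, 3, 7)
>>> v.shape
(3, 2, 2)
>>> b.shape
(5, 2)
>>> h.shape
(5, 3)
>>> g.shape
(7, 3, 5, 5)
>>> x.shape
(2, 3, 5)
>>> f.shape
(5, 2, 5, 3)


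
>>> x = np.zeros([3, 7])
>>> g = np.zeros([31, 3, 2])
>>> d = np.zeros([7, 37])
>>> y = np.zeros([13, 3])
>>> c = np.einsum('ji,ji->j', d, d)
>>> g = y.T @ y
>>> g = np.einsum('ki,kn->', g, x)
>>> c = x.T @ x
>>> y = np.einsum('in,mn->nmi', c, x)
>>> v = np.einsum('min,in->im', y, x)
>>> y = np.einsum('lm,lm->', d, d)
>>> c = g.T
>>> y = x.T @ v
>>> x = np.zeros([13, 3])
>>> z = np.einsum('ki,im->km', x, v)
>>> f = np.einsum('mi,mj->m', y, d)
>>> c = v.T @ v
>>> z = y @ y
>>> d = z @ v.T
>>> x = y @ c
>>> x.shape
(7, 7)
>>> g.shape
()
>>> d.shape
(7, 3)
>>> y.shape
(7, 7)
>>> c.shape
(7, 7)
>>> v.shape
(3, 7)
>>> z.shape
(7, 7)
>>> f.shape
(7,)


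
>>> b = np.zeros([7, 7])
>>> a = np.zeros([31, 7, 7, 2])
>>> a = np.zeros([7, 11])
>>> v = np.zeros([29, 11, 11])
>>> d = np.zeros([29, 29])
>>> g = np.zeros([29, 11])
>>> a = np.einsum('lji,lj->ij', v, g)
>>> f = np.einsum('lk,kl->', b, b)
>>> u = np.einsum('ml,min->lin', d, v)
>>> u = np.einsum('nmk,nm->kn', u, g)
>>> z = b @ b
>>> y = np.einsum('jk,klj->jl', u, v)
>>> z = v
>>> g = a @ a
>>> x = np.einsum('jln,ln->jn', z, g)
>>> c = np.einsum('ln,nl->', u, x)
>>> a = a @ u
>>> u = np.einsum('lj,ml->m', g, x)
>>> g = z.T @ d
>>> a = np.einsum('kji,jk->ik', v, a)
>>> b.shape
(7, 7)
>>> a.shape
(11, 29)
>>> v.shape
(29, 11, 11)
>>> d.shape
(29, 29)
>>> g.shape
(11, 11, 29)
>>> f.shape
()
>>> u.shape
(29,)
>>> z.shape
(29, 11, 11)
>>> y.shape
(11, 11)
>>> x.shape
(29, 11)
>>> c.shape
()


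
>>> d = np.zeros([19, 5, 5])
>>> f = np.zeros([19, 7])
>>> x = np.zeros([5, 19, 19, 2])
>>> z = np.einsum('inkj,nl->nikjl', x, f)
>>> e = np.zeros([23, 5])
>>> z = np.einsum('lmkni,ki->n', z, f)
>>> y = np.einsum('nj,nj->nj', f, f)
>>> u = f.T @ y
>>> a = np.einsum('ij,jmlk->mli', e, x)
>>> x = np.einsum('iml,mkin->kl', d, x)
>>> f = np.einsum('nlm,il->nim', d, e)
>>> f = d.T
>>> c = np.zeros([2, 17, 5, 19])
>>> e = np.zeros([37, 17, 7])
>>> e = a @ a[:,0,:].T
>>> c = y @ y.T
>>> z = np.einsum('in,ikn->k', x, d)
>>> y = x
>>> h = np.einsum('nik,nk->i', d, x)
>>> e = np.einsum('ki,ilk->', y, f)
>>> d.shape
(19, 5, 5)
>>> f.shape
(5, 5, 19)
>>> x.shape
(19, 5)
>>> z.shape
(5,)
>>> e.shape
()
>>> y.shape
(19, 5)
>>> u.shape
(7, 7)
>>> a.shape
(19, 19, 23)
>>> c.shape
(19, 19)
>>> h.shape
(5,)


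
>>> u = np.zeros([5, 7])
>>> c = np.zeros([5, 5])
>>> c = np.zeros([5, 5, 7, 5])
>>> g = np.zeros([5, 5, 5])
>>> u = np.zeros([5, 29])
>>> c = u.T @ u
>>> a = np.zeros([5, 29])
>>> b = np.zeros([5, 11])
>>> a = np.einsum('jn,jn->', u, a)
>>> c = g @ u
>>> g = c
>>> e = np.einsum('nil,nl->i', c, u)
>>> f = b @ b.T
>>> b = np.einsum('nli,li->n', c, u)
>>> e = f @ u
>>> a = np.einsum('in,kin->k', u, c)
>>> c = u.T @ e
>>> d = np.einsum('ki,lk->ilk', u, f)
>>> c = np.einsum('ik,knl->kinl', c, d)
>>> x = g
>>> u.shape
(5, 29)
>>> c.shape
(29, 29, 5, 5)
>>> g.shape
(5, 5, 29)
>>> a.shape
(5,)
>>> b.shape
(5,)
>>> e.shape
(5, 29)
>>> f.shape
(5, 5)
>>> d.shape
(29, 5, 5)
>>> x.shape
(5, 5, 29)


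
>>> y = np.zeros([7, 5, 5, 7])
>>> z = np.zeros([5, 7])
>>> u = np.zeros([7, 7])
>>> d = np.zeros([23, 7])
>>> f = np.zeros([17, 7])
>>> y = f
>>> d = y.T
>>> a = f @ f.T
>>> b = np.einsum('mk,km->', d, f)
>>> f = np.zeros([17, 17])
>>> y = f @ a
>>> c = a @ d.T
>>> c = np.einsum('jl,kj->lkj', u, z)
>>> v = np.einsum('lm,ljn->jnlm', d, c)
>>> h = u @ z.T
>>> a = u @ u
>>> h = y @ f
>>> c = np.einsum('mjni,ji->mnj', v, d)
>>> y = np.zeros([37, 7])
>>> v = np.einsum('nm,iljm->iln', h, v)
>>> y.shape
(37, 7)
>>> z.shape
(5, 7)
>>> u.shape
(7, 7)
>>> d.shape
(7, 17)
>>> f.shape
(17, 17)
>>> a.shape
(7, 7)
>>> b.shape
()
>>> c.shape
(5, 7, 7)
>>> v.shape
(5, 7, 17)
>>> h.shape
(17, 17)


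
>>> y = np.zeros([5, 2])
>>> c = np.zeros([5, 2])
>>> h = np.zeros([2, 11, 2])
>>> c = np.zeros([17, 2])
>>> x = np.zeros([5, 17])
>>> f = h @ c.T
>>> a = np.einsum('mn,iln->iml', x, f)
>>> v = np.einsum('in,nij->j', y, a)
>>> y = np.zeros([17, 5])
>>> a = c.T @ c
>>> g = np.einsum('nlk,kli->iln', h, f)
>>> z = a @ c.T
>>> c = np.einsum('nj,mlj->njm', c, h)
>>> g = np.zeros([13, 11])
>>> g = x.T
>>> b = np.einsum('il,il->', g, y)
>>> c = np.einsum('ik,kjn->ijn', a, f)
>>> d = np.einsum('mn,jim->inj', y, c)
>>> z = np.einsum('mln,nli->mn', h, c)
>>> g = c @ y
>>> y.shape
(17, 5)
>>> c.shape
(2, 11, 17)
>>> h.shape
(2, 11, 2)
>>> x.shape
(5, 17)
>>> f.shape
(2, 11, 17)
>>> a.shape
(2, 2)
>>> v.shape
(11,)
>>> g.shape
(2, 11, 5)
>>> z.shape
(2, 2)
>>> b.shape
()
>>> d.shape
(11, 5, 2)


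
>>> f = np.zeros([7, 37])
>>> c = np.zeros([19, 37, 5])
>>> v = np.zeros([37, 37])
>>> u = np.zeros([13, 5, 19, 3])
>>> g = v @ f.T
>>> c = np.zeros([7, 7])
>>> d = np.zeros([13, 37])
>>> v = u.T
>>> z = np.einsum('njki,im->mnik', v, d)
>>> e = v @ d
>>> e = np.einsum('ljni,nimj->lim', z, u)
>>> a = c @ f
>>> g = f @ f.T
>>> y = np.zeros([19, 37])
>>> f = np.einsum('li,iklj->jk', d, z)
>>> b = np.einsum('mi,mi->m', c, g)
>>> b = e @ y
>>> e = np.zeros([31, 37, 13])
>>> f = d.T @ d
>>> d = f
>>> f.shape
(37, 37)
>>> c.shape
(7, 7)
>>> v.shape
(3, 19, 5, 13)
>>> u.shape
(13, 5, 19, 3)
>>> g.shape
(7, 7)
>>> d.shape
(37, 37)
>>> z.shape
(37, 3, 13, 5)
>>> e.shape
(31, 37, 13)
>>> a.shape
(7, 37)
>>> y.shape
(19, 37)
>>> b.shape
(37, 5, 37)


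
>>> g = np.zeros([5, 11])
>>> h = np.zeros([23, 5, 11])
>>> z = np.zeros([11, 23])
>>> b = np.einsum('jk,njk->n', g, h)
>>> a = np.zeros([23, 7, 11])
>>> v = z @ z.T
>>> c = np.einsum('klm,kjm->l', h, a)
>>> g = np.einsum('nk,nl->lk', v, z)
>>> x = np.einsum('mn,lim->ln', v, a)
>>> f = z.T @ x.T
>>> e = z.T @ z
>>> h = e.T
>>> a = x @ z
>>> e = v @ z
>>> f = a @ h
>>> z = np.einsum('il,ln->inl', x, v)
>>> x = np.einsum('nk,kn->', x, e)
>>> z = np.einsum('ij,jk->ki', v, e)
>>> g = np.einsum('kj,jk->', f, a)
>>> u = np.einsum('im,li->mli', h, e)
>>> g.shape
()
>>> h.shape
(23, 23)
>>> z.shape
(23, 11)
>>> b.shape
(23,)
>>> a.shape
(23, 23)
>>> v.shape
(11, 11)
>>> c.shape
(5,)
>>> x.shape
()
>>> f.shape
(23, 23)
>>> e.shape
(11, 23)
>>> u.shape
(23, 11, 23)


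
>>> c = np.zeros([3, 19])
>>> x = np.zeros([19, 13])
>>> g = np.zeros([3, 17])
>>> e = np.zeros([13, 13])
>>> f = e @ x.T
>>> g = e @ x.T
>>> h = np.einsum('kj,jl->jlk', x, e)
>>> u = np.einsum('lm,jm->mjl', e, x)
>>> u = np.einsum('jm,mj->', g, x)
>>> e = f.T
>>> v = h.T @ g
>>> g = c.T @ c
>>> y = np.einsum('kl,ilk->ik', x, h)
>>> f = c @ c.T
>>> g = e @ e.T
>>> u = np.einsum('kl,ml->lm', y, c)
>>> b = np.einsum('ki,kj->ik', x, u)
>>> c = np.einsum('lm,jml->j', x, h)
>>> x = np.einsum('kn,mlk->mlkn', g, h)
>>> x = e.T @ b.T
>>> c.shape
(13,)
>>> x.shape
(13, 13)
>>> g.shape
(19, 19)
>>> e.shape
(19, 13)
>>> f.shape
(3, 3)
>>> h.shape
(13, 13, 19)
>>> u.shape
(19, 3)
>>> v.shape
(19, 13, 19)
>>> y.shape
(13, 19)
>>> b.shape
(13, 19)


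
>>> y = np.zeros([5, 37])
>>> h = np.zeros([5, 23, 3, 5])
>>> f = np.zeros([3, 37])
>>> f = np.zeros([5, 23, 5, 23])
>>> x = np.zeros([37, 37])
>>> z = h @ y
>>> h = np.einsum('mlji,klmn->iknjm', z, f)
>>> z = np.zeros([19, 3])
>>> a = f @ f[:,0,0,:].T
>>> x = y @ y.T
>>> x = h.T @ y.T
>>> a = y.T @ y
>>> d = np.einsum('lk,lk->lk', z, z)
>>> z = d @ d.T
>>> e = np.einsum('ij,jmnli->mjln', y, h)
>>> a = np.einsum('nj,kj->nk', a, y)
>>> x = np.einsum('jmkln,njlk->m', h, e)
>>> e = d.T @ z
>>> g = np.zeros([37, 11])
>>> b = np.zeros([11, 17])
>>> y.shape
(5, 37)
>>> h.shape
(37, 5, 23, 3, 5)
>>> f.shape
(5, 23, 5, 23)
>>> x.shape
(5,)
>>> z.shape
(19, 19)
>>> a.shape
(37, 5)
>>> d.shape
(19, 3)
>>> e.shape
(3, 19)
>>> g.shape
(37, 11)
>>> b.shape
(11, 17)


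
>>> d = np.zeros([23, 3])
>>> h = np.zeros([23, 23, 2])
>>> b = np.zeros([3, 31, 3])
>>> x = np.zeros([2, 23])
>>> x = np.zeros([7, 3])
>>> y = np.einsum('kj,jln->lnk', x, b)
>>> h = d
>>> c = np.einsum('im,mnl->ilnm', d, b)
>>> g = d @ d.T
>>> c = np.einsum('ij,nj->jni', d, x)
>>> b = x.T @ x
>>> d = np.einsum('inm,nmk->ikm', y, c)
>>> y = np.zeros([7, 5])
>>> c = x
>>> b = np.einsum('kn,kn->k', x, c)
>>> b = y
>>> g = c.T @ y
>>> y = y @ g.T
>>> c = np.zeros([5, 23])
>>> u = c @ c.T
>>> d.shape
(31, 23, 7)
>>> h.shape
(23, 3)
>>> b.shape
(7, 5)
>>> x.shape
(7, 3)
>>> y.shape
(7, 3)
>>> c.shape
(5, 23)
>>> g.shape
(3, 5)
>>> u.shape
(5, 5)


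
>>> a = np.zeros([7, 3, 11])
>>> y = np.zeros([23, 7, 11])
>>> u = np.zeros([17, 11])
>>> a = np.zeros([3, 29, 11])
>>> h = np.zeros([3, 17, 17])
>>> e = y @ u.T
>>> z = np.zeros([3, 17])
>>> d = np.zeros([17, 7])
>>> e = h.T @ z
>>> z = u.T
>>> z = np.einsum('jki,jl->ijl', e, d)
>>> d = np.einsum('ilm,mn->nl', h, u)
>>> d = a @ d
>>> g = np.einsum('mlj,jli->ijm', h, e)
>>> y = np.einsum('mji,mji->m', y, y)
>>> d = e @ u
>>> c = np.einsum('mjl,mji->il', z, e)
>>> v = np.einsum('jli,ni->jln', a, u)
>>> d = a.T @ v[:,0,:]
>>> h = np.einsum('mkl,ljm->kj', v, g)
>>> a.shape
(3, 29, 11)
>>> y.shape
(23,)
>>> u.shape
(17, 11)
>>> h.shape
(29, 17)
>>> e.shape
(17, 17, 17)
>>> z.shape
(17, 17, 7)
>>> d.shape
(11, 29, 17)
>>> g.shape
(17, 17, 3)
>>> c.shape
(17, 7)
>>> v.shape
(3, 29, 17)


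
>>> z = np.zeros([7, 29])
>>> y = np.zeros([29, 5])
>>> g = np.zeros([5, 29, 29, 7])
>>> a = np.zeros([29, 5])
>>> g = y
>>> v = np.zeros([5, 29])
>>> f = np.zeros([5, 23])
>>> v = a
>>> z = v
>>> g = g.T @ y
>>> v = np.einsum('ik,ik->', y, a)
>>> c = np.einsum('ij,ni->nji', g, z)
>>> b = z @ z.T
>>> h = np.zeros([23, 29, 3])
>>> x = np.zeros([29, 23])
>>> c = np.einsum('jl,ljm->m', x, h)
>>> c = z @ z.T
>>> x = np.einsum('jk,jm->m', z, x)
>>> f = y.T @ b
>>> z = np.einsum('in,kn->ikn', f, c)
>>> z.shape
(5, 29, 29)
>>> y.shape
(29, 5)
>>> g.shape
(5, 5)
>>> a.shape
(29, 5)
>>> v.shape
()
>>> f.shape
(5, 29)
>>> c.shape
(29, 29)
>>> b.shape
(29, 29)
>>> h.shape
(23, 29, 3)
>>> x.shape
(23,)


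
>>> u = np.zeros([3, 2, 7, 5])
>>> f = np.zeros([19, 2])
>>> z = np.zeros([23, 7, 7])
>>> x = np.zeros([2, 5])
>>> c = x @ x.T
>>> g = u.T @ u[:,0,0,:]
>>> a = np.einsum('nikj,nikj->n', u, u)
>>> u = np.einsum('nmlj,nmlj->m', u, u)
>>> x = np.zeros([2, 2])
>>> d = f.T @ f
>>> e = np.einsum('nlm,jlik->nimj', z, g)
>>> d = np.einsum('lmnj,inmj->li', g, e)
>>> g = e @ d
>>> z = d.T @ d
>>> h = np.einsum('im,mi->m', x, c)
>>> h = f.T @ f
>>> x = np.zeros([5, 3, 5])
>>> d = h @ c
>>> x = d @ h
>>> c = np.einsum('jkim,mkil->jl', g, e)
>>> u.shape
(2,)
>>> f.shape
(19, 2)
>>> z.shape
(23, 23)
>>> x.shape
(2, 2)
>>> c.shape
(23, 5)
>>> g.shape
(23, 2, 7, 23)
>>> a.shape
(3,)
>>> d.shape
(2, 2)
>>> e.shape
(23, 2, 7, 5)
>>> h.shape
(2, 2)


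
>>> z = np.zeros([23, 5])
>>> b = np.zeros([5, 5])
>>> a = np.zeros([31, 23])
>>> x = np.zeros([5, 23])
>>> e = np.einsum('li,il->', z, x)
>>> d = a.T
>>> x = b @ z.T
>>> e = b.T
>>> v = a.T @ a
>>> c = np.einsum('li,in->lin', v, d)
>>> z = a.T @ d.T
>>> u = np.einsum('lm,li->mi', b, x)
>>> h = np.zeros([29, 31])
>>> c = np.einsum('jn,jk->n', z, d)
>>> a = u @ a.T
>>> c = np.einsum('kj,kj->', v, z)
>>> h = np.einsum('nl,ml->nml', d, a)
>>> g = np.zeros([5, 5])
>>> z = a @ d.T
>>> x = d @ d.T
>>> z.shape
(5, 23)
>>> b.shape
(5, 5)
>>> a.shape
(5, 31)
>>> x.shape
(23, 23)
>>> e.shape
(5, 5)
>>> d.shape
(23, 31)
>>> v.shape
(23, 23)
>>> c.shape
()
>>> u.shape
(5, 23)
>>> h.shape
(23, 5, 31)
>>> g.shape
(5, 5)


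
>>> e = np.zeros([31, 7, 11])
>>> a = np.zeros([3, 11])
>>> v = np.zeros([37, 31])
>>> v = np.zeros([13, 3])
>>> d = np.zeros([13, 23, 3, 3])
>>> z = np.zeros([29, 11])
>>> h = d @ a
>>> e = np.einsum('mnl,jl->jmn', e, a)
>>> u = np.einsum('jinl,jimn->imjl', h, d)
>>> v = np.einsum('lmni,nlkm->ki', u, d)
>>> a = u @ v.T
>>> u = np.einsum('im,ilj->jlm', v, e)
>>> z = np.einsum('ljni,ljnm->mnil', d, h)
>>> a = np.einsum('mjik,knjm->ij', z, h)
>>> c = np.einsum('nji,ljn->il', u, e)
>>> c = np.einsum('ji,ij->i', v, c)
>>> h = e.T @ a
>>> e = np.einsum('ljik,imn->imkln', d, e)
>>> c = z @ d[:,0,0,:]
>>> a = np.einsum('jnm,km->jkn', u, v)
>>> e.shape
(3, 31, 3, 13, 7)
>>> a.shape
(7, 3, 31)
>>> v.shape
(3, 11)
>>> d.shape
(13, 23, 3, 3)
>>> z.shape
(11, 3, 3, 13)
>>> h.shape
(7, 31, 3)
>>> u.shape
(7, 31, 11)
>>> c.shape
(11, 3, 3, 3)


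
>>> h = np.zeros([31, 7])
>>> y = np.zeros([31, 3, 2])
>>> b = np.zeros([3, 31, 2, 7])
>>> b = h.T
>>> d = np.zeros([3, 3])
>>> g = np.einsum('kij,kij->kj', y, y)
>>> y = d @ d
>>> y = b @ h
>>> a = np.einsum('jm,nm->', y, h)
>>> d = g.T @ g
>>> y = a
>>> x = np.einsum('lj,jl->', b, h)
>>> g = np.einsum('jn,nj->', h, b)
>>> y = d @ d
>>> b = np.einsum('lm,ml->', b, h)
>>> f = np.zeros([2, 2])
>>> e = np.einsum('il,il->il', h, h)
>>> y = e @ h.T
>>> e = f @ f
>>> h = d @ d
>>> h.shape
(2, 2)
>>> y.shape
(31, 31)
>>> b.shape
()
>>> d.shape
(2, 2)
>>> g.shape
()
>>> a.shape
()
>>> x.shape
()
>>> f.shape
(2, 2)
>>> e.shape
(2, 2)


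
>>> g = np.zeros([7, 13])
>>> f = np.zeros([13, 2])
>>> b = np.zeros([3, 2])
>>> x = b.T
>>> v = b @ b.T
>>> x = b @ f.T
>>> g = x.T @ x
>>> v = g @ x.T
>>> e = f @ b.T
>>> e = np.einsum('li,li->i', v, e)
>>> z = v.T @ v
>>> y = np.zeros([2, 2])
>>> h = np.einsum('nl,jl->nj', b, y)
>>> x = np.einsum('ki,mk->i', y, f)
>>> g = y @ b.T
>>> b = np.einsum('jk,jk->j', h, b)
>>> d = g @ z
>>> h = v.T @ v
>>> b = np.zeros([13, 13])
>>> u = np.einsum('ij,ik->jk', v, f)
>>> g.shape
(2, 3)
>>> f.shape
(13, 2)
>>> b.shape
(13, 13)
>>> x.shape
(2,)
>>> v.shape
(13, 3)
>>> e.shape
(3,)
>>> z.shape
(3, 3)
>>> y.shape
(2, 2)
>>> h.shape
(3, 3)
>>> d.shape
(2, 3)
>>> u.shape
(3, 2)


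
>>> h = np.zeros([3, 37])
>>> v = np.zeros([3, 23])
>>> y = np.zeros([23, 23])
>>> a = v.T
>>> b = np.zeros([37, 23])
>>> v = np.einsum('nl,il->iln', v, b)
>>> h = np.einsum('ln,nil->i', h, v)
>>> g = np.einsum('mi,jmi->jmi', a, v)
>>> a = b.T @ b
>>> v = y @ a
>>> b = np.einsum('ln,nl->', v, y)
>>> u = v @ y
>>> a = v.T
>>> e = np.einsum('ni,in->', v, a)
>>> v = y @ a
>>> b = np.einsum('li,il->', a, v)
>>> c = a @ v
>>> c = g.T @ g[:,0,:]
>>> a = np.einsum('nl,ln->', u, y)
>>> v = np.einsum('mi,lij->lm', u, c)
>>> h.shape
(23,)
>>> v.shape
(3, 23)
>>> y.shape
(23, 23)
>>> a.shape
()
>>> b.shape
()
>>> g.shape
(37, 23, 3)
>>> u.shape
(23, 23)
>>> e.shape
()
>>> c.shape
(3, 23, 3)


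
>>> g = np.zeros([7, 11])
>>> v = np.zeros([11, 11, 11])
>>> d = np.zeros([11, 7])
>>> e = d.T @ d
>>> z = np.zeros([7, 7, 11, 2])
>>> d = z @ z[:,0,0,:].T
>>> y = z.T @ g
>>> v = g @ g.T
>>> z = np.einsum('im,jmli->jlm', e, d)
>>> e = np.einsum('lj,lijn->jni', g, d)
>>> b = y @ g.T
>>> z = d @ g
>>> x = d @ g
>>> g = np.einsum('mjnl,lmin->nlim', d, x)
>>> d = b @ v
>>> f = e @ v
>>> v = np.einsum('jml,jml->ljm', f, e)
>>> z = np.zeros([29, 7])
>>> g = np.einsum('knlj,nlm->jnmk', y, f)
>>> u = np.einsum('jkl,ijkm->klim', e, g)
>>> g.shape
(11, 11, 7, 2)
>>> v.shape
(7, 11, 7)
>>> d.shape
(2, 11, 7, 7)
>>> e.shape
(11, 7, 7)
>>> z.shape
(29, 7)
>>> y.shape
(2, 11, 7, 11)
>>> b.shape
(2, 11, 7, 7)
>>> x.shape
(7, 7, 11, 11)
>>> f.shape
(11, 7, 7)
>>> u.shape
(7, 7, 11, 2)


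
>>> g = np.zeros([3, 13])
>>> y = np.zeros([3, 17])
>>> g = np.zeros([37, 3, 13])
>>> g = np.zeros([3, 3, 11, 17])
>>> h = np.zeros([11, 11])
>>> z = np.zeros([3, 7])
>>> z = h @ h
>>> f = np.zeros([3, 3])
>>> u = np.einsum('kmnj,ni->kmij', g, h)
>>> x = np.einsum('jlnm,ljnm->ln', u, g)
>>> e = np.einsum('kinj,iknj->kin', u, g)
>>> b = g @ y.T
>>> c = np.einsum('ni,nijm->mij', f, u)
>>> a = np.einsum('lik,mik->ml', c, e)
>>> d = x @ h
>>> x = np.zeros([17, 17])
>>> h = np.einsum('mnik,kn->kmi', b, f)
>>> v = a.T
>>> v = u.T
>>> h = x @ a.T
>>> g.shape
(3, 3, 11, 17)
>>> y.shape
(3, 17)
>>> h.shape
(17, 3)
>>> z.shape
(11, 11)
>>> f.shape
(3, 3)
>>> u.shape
(3, 3, 11, 17)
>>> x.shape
(17, 17)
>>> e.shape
(3, 3, 11)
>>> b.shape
(3, 3, 11, 3)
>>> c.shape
(17, 3, 11)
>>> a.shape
(3, 17)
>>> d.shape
(3, 11)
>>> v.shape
(17, 11, 3, 3)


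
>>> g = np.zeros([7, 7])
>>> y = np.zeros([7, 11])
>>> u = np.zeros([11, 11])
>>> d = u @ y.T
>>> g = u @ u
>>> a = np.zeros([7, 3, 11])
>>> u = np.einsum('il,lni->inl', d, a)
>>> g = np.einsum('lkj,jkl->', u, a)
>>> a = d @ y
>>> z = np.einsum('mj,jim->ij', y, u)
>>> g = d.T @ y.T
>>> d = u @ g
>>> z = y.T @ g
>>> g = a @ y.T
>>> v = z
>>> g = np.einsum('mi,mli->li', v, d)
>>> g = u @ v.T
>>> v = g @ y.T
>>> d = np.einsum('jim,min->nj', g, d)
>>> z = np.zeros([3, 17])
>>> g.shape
(11, 3, 11)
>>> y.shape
(7, 11)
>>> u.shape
(11, 3, 7)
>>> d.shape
(7, 11)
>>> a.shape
(11, 11)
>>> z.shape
(3, 17)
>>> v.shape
(11, 3, 7)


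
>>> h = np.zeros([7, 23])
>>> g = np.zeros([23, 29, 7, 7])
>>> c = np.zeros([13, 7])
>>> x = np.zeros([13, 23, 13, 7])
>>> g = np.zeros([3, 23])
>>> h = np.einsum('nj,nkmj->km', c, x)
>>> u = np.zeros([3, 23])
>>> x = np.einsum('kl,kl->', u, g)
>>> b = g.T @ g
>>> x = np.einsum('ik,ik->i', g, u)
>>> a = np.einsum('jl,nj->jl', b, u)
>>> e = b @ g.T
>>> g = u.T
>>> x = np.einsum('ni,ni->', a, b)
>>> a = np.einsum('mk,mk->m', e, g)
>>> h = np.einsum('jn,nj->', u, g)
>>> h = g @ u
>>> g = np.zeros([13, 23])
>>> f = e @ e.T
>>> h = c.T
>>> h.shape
(7, 13)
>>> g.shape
(13, 23)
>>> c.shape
(13, 7)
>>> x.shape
()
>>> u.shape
(3, 23)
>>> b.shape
(23, 23)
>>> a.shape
(23,)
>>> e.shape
(23, 3)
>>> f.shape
(23, 23)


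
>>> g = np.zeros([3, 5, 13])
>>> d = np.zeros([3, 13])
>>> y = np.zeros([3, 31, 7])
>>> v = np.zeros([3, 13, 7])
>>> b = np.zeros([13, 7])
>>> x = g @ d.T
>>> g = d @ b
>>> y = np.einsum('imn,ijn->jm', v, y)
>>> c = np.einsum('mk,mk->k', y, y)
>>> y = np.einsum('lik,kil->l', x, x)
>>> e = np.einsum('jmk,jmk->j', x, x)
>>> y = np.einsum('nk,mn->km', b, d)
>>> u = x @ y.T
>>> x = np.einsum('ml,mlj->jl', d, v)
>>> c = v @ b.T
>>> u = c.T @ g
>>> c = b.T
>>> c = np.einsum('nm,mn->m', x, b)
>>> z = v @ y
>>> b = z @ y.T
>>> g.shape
(3, 7)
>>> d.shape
(3, 13)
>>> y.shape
(7, 3)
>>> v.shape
(3, 13, 7)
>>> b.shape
(3, 13, 7)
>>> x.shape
(7, 13)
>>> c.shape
(13,)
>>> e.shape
(3,)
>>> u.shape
(13, 13, 7)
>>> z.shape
(3, 13, 3)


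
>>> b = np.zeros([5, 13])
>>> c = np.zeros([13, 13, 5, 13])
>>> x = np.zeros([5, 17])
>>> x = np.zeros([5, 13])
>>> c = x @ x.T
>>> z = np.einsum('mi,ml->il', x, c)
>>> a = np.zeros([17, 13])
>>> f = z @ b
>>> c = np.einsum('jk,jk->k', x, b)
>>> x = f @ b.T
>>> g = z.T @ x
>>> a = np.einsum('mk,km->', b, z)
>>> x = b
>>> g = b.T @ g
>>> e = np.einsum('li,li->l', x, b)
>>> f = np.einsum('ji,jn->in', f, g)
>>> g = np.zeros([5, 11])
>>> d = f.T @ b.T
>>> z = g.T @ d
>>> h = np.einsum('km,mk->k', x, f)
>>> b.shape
(5, 13)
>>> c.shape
(13,)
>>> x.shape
(5, 13)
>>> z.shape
(11, 5)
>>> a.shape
()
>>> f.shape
(13, 5)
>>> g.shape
(5, 11)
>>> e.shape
(5,)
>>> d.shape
(5, 5)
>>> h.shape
(5,)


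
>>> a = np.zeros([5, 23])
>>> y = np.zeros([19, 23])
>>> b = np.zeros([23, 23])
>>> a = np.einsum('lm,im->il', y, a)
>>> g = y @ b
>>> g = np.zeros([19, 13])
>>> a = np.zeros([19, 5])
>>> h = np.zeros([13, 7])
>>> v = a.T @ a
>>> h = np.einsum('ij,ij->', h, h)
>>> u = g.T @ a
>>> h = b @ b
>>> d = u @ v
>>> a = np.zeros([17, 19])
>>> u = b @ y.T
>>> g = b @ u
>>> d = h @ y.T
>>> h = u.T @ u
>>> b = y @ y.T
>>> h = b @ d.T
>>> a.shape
(17, 19)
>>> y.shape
(19, 23)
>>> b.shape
(19, 19)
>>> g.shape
(23, 19)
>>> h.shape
(19, 23)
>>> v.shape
(5, 5)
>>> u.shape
(23, 19)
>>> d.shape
(23, 19)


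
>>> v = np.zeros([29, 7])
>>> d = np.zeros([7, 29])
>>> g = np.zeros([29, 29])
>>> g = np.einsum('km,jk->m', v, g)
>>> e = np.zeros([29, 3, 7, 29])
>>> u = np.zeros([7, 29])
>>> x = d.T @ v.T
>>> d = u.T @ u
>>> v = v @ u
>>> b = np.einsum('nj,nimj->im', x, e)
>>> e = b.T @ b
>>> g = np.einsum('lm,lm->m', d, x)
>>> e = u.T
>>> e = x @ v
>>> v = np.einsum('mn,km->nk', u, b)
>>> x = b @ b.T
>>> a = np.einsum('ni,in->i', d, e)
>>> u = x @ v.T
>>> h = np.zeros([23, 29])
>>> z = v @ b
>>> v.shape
(29, 3)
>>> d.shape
(29, 29)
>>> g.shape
(29,)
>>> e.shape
(29, 29)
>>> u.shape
(3, 29)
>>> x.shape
(3, 3)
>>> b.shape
(3, 7)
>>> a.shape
(29,)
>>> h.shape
(23, 29)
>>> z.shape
(29, 7)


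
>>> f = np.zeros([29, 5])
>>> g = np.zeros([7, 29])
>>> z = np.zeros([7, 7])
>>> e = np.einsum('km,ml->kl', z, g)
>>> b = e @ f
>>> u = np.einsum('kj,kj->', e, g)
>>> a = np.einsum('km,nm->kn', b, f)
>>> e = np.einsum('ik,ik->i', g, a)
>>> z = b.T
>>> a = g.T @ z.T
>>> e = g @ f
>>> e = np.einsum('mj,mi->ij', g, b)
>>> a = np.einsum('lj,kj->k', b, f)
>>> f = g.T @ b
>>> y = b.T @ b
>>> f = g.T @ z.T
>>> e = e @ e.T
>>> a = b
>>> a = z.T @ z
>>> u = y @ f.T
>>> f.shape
(29, 5)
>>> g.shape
(7, 29)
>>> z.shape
(5, 7)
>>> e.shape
(5, 5)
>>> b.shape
(7, 5)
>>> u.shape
(5, 29)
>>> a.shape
(7, 7)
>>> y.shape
(5, 5)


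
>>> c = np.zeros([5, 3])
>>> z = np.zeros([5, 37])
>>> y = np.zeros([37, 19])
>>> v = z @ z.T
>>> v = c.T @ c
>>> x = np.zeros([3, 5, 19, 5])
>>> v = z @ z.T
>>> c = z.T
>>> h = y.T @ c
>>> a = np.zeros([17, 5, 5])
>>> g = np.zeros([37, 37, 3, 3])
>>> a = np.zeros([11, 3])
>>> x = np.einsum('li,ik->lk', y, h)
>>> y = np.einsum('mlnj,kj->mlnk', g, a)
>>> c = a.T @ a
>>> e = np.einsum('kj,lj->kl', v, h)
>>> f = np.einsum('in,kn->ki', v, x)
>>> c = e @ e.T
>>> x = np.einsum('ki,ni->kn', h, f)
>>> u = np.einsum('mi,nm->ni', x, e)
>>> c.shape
(5, 5)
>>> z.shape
(5, 37)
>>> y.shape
(37, 37, 3, 11)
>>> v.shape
(5, 5)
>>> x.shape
(19, 37)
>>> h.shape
(19, 5)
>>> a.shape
(11, 3)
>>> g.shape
(37, 37, 3, 3)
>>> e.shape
(5, 19)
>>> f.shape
(37, 5)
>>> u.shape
(5, 37)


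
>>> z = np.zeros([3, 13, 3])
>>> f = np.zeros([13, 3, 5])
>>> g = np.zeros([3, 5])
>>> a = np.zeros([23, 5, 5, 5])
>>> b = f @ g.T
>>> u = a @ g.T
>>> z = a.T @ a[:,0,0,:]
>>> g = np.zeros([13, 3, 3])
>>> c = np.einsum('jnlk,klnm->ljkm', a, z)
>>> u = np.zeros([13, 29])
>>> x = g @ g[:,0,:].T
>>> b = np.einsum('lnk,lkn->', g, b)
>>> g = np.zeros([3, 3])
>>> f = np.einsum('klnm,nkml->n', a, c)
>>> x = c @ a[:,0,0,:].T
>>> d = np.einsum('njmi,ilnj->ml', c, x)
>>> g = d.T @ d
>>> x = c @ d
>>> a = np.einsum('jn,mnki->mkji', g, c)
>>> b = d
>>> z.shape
(5, 5, 5, 5)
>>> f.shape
(5,)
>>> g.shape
(23, 23)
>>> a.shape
(5, 5, 23, 5)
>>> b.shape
(5, 23)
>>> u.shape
(13, 29)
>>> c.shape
(5, 23, 5, 5)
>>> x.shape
(5, 23, 5, 23)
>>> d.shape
(5, 23)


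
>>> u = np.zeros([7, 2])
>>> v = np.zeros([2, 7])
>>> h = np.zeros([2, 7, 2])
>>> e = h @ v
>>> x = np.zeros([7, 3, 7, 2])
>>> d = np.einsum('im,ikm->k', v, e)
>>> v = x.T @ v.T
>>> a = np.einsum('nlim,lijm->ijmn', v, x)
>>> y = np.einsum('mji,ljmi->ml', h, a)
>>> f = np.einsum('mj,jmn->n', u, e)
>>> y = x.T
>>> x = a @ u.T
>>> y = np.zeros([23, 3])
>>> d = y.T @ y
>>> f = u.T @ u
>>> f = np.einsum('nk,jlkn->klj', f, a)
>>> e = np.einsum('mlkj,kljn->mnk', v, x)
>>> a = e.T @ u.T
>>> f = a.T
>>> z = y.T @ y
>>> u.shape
(7, 2)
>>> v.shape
(2, 7, 3, 2)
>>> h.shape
(2, 7, 2)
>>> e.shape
(2, 7, 3)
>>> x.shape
(3, 7, 2, 7)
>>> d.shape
(3, 3)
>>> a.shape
(3, 7, 7)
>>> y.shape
(23, 3)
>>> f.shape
(7, 7, 3)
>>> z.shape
(3, 3)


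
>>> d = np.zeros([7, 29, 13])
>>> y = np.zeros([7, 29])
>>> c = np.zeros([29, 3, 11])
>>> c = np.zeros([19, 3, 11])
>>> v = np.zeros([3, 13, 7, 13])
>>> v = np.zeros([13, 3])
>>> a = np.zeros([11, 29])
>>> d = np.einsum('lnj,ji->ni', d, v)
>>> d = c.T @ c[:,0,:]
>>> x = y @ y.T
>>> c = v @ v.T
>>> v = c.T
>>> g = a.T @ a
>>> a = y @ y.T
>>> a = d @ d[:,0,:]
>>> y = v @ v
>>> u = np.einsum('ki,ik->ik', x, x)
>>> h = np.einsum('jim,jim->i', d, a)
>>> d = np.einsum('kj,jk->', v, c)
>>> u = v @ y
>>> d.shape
()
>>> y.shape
(13, 13)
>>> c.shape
(13, 13)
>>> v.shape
(13, 13)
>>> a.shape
(11, 3, 11)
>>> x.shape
(7, 7)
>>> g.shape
(29, 29)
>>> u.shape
(13, 13)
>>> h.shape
(3,)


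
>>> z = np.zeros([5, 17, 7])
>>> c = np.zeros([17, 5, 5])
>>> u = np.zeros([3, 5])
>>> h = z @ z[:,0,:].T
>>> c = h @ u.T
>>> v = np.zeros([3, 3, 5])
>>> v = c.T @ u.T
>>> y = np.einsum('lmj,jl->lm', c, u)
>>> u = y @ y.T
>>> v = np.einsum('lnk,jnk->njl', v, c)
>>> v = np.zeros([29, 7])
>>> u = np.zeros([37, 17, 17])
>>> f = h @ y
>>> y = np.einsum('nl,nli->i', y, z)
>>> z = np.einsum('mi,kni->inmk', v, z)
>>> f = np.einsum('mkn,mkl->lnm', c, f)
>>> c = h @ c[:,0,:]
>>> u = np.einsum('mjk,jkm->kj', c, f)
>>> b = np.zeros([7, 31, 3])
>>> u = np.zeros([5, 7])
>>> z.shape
(7, 17, 29, 5)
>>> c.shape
(5, 17, 3)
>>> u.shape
(5, 7)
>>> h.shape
(5, 17, 5)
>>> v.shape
(29, 7)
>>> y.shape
(7,)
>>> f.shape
(17, 3, 5)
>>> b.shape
(7, 31, 3)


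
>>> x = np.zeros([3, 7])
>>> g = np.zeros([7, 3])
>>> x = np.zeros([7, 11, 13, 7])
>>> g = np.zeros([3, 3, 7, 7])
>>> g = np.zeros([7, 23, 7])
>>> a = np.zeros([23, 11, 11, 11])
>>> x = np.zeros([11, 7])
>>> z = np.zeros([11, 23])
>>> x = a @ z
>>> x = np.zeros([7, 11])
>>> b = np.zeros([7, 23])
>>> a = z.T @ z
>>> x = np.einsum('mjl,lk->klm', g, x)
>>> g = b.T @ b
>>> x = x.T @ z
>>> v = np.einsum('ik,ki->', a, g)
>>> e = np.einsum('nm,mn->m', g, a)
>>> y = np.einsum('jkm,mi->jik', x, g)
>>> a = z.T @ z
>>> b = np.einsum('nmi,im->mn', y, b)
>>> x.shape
(7, 7, 23)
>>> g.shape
(23, 23)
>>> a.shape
(23, 23)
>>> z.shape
(11, 23)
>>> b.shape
(23, 7)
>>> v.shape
()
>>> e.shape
(23,)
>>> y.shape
(7, 23, 7)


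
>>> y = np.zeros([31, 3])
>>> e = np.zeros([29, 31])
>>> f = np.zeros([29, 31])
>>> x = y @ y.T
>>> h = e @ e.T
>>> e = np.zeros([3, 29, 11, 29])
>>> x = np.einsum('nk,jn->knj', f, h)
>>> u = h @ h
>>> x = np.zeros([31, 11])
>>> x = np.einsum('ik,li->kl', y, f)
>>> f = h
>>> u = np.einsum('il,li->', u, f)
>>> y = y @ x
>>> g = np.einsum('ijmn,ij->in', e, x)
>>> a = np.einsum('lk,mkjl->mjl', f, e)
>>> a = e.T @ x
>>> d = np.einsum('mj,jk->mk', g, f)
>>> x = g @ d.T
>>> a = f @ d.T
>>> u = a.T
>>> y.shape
(31, 29)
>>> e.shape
(3, 29, 11, 29)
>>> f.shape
(29, 29)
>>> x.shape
(3, 3)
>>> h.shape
(29, 29)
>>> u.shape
(3, 29)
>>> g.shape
(3, 29)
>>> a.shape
(29, 3)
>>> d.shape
(3, 29)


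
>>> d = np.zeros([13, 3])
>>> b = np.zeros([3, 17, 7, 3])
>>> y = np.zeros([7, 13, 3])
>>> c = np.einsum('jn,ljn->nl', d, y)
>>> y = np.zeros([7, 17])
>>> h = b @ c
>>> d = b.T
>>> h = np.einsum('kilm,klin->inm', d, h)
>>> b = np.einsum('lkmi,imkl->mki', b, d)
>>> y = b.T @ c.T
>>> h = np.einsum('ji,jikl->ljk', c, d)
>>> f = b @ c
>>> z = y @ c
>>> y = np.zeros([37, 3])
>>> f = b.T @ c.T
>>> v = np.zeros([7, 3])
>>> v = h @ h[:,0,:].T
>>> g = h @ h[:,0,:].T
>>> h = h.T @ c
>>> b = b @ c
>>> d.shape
(3, 7, 17, 3)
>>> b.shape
(7, 17, 7)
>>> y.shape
(37, 3)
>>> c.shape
(3, 7)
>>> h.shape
(17, 3, 7)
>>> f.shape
(3, 17, 3)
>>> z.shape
(3, 17, 7)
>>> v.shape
(3, 3, 3)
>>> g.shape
(3, 3, 3)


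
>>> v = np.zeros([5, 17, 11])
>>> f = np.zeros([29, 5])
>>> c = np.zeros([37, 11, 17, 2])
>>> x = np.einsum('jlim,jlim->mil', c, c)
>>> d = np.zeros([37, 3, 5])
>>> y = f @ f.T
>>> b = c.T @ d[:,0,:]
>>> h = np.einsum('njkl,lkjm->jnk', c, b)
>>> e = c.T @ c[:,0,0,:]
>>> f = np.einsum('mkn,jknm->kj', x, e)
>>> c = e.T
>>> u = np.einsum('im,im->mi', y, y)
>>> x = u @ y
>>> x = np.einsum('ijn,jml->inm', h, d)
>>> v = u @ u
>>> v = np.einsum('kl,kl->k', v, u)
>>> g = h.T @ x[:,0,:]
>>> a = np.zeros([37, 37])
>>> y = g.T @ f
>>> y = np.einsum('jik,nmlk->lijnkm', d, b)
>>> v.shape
(29,)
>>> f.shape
(17, 2)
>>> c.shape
(2, 11, 17, 2)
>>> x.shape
(11, 17, 3)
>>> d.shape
(37, 3, 5)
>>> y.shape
(11, 3, 37, 2, 5, 17)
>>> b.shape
(2, 17, 11, 5)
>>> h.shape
(11, 37, 17)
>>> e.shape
(2, 17, 11, 2)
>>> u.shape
(29, 29)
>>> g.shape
(17, 37, 3)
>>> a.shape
(37, 37)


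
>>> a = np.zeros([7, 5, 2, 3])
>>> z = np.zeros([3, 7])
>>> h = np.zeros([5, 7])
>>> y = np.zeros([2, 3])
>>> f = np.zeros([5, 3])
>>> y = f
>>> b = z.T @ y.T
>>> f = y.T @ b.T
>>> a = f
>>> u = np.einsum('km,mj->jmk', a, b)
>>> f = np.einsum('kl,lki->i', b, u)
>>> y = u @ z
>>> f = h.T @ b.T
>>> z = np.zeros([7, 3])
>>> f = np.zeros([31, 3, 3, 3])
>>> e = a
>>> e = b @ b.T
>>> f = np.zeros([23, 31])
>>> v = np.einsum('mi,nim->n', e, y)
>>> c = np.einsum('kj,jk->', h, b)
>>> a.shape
(3, 7)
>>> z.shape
(7, 3)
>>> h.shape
(5, 7)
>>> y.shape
(5, 7, 7)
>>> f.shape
(23, 31)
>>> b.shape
(7, 5)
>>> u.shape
(5, 7, 3)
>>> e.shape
(7, 7)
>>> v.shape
(5,)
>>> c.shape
()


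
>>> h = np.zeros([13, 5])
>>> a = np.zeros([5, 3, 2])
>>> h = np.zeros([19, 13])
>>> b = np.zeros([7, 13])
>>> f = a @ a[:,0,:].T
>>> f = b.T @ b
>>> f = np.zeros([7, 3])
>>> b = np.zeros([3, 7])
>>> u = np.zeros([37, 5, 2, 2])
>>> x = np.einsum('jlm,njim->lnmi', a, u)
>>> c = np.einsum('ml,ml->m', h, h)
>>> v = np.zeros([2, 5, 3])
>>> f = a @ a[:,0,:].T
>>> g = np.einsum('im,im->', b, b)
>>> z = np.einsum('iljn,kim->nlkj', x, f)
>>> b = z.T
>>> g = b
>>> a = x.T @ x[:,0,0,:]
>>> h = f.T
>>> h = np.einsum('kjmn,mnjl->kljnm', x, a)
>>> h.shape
(3, 2, 37, 2, 2)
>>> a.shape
(2, 2, 37, 2)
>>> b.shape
(2, 5, 37, 2)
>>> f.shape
(5, 3, 5)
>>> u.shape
(37, 5, 2, 2)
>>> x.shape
(3, 37, 2, 2)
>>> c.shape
(19,)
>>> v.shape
(2, 5, 3)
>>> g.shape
(2, 5, 37, 2)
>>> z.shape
(2, 37, 5, 2)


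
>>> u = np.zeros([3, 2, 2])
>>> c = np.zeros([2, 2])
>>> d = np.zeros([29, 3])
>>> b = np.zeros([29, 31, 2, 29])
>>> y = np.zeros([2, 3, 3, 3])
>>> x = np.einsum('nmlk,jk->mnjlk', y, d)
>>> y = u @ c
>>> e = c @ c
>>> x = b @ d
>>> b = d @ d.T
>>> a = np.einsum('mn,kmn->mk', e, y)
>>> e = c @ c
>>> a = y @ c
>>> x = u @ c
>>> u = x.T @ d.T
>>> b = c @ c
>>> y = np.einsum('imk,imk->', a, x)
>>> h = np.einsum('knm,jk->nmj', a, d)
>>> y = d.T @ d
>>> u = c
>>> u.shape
(2, 2)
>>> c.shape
(2, 2)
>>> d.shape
(29, 3)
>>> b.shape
(2, 2)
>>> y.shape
(3, 3)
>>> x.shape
(3, 2, 2)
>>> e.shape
(2, 2)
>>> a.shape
(3, 2, 2)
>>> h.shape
(2, 2, 29)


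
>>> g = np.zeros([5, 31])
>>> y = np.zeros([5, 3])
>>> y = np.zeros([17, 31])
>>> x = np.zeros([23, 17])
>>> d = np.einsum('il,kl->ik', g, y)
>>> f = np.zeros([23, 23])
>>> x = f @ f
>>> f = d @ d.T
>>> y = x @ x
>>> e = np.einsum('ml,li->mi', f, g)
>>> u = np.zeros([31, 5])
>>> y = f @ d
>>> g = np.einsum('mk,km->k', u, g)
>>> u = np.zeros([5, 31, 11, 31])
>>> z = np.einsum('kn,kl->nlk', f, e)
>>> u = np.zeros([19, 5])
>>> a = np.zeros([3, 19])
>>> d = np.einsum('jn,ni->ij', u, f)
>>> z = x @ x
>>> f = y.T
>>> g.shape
(5,)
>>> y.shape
(5, 17)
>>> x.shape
(23, 23)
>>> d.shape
(5, 19)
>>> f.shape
(17, 5)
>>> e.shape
(5, 31)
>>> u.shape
(19, 5)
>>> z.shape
(23, 23)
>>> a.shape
(3, 19)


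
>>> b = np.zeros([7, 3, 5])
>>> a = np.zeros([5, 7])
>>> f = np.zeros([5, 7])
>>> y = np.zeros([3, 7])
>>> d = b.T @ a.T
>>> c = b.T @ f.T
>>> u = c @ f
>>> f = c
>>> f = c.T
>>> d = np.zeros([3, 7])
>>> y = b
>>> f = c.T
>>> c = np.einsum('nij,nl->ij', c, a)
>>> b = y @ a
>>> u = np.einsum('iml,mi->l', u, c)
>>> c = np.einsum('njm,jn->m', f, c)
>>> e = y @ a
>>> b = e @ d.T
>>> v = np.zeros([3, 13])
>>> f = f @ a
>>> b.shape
(7, 3, 3)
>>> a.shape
(5, 7)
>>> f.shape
(5, 3, 7)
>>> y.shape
(7, 3, 5)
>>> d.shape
(3, 7)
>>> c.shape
(5,)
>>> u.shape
(7,)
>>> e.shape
(7, 3, 7)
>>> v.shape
(3, 13)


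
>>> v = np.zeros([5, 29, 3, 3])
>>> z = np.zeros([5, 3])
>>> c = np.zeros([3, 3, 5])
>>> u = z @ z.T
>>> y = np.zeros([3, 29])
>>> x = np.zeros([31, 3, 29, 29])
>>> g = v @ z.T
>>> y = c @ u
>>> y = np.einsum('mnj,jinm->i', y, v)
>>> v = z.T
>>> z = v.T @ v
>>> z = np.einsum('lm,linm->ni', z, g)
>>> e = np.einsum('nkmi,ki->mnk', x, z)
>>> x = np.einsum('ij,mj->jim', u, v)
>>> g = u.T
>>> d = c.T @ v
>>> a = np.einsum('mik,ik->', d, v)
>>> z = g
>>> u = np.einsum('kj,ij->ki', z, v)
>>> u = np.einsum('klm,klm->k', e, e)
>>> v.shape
(3, 5)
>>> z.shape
(5, 5)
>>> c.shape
(3, 3, 5)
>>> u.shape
(29,)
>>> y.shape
(29,)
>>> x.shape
(5, 5, 3)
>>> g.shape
(5, 5)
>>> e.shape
(29, 31, 3)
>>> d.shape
(5, 3, 5)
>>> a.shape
()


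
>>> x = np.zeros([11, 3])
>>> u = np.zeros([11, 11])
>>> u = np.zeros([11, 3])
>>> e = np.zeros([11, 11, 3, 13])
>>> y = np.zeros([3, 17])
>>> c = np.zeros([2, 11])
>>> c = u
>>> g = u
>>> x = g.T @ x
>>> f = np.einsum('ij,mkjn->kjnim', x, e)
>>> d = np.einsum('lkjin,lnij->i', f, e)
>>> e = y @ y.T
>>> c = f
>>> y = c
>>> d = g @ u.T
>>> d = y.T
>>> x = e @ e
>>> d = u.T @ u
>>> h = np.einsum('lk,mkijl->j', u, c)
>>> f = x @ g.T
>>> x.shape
(3, 3)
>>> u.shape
(11, 3)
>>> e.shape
(3, 3)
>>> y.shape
(11, 3, 13, 3, 11)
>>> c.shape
(11, 3, 13, 3, 11)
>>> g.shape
(11, 3)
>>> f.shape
(3, 11)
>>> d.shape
(3, 3)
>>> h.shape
(3,)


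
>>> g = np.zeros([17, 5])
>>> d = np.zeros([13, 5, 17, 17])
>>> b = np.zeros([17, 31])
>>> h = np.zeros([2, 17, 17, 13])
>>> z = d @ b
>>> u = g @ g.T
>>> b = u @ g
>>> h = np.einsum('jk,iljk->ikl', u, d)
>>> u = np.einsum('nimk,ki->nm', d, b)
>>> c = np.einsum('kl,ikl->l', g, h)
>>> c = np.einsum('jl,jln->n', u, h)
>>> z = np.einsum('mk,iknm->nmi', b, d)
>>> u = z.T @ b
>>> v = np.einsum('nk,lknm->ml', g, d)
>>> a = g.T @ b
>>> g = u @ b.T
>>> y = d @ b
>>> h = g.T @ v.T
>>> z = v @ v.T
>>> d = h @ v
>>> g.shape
(13, 17, 17)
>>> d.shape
(17, 17, 13)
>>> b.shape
(17, 5)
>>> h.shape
(17, 17, 17)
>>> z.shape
(17, 17)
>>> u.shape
(13, 17, 5)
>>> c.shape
(5,)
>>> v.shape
(17, 13)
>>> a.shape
(5, 5)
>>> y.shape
(13, 5, 17, 5)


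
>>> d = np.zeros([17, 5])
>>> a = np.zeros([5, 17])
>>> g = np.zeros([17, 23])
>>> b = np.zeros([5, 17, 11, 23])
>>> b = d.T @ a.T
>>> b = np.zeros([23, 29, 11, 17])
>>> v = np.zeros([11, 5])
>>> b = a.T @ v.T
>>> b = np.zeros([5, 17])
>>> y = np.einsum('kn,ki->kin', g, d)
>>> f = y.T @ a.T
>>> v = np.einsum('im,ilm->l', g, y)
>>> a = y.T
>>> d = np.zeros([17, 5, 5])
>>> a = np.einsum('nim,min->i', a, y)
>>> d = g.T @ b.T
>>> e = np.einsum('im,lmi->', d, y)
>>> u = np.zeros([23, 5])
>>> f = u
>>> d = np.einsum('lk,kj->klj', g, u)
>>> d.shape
(23, 17, 5)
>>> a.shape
(5,)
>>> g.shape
(17, 23)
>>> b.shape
(5, 17)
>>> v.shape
(5,)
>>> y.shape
(17, 5, 23)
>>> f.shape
(23, 5)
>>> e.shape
()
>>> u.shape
(23, 5)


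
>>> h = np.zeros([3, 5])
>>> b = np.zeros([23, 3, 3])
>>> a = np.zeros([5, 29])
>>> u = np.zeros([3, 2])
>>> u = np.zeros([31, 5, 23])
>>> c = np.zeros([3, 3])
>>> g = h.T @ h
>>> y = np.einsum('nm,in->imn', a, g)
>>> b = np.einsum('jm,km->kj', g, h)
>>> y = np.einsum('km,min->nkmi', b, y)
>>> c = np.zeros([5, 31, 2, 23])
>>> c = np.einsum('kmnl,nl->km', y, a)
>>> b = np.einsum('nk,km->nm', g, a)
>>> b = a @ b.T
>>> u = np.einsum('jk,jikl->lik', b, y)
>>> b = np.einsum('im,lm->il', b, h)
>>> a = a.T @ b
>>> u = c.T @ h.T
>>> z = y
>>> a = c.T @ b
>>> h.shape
(3, 5)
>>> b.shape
(5, 3)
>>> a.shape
(3, 3)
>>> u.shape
(3, 3)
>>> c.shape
(5, 3)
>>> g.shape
(5, 5)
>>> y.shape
(5, 3, 5, 29)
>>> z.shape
(5, 3, 5, 29)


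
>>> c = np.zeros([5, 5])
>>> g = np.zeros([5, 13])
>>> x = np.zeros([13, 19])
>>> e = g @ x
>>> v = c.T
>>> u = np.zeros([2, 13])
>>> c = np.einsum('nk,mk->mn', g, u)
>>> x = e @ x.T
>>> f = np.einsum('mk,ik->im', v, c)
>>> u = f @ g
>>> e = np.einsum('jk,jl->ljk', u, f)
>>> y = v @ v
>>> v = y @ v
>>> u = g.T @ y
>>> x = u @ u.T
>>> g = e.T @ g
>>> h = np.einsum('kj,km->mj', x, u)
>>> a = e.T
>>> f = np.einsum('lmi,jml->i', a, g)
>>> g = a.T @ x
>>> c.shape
(2, 5)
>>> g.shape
(5, 2, 13)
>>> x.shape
(13, 13)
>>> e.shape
(5, 2, 13)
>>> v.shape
(5, 5)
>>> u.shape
(13, 5)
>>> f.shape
(5,)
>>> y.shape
(5, 5)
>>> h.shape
(5, 13)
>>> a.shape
(13, 2, 5)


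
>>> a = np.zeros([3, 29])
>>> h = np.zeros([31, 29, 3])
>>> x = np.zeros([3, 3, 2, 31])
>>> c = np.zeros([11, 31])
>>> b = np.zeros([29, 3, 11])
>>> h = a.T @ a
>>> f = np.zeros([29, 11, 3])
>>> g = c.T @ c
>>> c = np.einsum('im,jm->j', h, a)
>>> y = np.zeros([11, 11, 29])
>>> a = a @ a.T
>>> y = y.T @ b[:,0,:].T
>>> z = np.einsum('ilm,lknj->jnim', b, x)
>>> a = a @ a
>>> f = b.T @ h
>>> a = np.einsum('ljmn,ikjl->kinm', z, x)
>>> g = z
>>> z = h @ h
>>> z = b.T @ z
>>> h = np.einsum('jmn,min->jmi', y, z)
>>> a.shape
(3, 3, 11, 29)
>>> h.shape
(29, 11, 3)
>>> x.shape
(3, 3, 2, 31)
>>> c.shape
(3,)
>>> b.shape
(29, 3, 11)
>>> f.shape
(11, 3, 29)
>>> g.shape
(31, 2, 29, 11)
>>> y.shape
(29, 11, 29)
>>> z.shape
(11, 3, 29)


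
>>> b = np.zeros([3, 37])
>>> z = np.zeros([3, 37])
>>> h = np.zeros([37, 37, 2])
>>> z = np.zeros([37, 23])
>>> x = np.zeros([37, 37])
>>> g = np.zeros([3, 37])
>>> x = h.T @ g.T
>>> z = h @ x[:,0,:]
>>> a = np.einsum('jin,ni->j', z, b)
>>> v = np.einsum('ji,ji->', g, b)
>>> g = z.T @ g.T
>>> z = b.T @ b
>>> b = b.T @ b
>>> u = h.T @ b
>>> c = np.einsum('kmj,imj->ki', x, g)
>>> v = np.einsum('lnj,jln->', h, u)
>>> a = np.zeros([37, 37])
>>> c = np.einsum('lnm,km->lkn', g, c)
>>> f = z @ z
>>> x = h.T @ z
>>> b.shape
(37, 37)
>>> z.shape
(37, 37)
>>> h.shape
(37, 37, 2)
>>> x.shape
(2, 37, 37)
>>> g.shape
(3, 37, 3)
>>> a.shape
(37, 37)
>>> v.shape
()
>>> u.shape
(2, 37, 37)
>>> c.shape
(3, 2, 37)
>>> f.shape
(37, 37)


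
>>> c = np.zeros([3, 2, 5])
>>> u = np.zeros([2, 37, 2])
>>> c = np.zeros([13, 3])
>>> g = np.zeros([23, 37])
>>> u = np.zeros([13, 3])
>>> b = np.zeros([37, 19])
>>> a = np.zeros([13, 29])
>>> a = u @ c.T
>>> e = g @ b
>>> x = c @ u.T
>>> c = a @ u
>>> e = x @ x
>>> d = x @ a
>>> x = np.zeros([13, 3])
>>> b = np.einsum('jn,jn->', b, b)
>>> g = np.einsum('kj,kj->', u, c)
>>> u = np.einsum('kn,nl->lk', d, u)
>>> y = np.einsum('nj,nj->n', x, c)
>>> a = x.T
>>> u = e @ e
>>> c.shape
(13, 3)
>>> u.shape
(13, 13)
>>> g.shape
()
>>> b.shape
()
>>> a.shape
(3, 13)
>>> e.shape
(13, 13)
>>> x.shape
(13, 3)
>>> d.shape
(13, 13)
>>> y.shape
(13,)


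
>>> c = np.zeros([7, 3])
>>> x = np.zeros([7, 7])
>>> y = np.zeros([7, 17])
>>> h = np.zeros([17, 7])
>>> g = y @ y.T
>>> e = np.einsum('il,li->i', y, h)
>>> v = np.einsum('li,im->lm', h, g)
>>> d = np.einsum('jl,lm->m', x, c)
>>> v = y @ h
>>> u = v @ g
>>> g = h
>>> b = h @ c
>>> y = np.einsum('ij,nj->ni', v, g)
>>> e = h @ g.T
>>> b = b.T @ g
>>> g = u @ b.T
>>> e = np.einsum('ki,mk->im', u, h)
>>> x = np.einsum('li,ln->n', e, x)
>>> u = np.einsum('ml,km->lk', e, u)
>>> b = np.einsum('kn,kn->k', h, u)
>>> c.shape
(7, 3)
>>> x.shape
(7,)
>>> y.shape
(17, 7)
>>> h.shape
(17, 7)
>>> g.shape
(7, 3)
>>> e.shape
(7, 17)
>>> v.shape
(7, 7)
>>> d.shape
(3,)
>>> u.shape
(17, 7)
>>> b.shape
(17,)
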